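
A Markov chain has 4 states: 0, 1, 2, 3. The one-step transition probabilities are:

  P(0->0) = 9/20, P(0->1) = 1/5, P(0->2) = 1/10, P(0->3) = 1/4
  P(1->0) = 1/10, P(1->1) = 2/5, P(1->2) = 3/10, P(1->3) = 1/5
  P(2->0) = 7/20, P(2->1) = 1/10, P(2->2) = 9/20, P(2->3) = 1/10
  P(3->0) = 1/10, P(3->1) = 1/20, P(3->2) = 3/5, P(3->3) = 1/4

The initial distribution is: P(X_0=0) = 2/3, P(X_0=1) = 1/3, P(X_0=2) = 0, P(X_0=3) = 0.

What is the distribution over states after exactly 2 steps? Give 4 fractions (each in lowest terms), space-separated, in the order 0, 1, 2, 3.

Answer: 31/120 121/600 197/600 127/600

Derivation:
Propagating the distribution step by step (d_{t+1} = d_t * P):
d_0 = (0=2/3, 1=1/3, 2=0, 3=0)
  d_1[0] = 2/3*9/20 + 1/3*1/10 + 0*7/20 + 0*1/10 = 1/3
  d_1[1] = 2/3*1/5 + 1/3*2/5 + 0*1/10 + 0*1/20 = 4/15
  d_1[2] = 2/3*1/10 + 1/3*3/10 + 0*9/20 + 0*3/5 = 1/6
  d_1[3] = 2/3*1/4 + 1/3*1/5 + 0*1/10 + 0*1/4 = 7/30
d_1 = (0=1/3, 1=4/15, 2=1/6, 3=7/30)
  d_2[0] = 1/3*9/20 + 4/15*1/10 + 1/6*7/20 + 7/30*1/10 = 31/120
  d_2[1] = 1/3*1/5 + 4/15*2/5 + 1/6*1/10 + 7/30*1/20 = 121/600
  d_2[2] = 1/3*1/10 + 4/15*3/10 + 1/6*9/20 + 7/30*3/5 = 197/600
  d_2[3] = 1/3*1/4 + 4/15*1/5 + 1/6*1/10 + 7/30*1/4 = 127/600
d_2 = (0=31/120, 1=121/600, 2=197/600, 3=127/600)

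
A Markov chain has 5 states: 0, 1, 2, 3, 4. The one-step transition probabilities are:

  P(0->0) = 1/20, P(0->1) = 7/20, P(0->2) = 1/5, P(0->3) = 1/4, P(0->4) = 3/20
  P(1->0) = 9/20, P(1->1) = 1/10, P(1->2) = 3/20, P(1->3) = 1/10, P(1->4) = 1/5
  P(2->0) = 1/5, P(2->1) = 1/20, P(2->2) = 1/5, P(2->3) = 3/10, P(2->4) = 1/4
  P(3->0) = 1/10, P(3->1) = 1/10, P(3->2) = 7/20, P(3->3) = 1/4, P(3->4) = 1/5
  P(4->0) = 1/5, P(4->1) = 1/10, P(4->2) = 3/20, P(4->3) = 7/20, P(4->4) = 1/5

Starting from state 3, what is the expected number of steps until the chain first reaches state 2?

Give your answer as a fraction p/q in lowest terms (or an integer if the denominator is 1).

Answer: 7740/2009

Derivation:
Let h_i = expected steps to first reach 2 from state i.
Boundary: h_2 = 0.
First-step equations for the other states:
  h_0 = 1 + 1/20*h_0 + 7/20*h_1 + 1/5*h_2 + 1/4*h_3 + 3/20*h_4
  h_1 = 1 + 9/20*h_0 + 1/10*h_1 + 3/20*h_2 + 1/10*h_3 + 1/5*h_4
  h_3 = 1 + 1/10*h_0 + 1/10*h_1 + 7/20*h_2 + 1/4*h_3 + 1/5*h_4
  h_4 = 1 + 1/5*h_0 + 1/10*h_1 + 3/20*h_2 + 7/20*h_3 + 1/5*h_4

Substituting h_2 = 0 and rearranging gives the linear system (I - Q) h = 1:
  [19/20, -7/20, -1/4, -3/20] . (h_0, h_1, h_3, h_4) = 1
  [-9/20, 9/10, -1/10, -1/5] . (h_0, h_1, h_3, h_4) = 1
  [-1/10, -1/10, 3/4, -1/5] . (h_0, h_1, h_3, h_4) = 1
  [-1/5, -1/10, -7/20, 4/5] . (h_0, h_1, h_3, h_4) = 1

Solving yields:
  h_0 = 9260/2009
  h_1 = 9820/2009
  h_3 = 7740/2009
  h_4 = 9440/2009

Starting state is 3, so the expected hitting time is h_3 = 7740/2009.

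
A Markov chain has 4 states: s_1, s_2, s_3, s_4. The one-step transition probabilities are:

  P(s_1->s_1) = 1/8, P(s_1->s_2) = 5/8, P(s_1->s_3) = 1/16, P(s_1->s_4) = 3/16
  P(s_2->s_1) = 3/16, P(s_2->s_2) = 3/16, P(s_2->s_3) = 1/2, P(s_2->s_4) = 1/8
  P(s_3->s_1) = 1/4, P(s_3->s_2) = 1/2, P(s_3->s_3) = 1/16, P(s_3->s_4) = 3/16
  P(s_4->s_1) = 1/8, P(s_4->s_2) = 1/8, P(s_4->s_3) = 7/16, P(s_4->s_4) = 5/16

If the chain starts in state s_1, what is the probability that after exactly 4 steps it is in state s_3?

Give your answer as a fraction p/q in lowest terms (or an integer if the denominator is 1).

Computing P^4 by repeated multiplication:
P^1 =
  s_1: [1/8, 5/8, 1/16, 3/16]
  s_2: [3/16, 3/16, 1/2, 1/8]
  s_3: [1/4, 1/2, 1/16, 3/16]
  s_4: [1/8, 1/8, 7/16, 5/16]
P^2 =
  s_1: [11/64, 1/4, 13/32, 11/64]
  s_2: [51/256, 107/256, 49/256, 49/256]
  s_3: [21/128, 39/128, 45/128, 23/128]
  s_4: [3/16, 23/64, 15/64, 7/32]
P^3 =
  s_1: [49/256, 97/256, 121/512, 99/512]
  s_2: [717/4096, 1321/4096, 1299/4096, 759/4096]
  s_3: [385/2048, 733/2048, 539/2048, 391/2048]
  s_4: [181/1024, 337/1024, 309/1024, 197/1024]
P^4 =
  s_1: [365/2048, 341/1024, 77/256, 385/2048]
  s_2: [12111/65536, 23043/65536, 17897/65536, 12485/65536]
  s_3: [5907/32768, 11143/32768, 9525/32768, 6193/32768]
  s_4: [3003/16384, 5687/16384, 4565/16384, 3129/16384]

(P^4)[s_1 -> s_3] = 77/256

Answer: 77/256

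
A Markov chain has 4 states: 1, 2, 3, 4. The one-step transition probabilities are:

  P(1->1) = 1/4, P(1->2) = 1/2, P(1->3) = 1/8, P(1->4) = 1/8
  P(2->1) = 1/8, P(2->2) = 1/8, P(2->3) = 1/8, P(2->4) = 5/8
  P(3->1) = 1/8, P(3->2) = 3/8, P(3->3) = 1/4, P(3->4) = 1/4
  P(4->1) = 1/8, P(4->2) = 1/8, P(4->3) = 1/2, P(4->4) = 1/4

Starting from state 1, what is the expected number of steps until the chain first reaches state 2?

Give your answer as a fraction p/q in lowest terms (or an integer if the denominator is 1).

Let h_i = expected steps to first reach 2 from state i.
Boundary: h_2 = 0.
First-step equations for the other states:
  h_1 = 1 + 1/4*h_1 + 1/2*h_2 + 1/8*h_3 + 1/8*h_4
  h_3 = 1 + 1/8*h_1 + 3/8*h_2 + 1/4*h_3 + 1/4*h_4
  h_4 = 1 + 1/8*h_1 + 1/8*h_2 + 1/2*h_3 + 1/4*h_4

Substituting h_2 = 0 and rearranging gives the linear system (I - Q) h = 1:
  [3/4, -1/8, -1/8] . (h_1, h_3, h_4) = 1
  [-1/8, 3/4, -1/4] . (h_1, h_3, h_4) = 1
  [-1/8, -1/2, 3/4] . (h_1, h_3, h_4) = 1

Solving yields:
  h_1 = 184/75
  h_3 = 224/75
  h_4 = 56/15

Starting state is 1, so the expected hitting time is h_1 = 184/75.

Answer: 184/75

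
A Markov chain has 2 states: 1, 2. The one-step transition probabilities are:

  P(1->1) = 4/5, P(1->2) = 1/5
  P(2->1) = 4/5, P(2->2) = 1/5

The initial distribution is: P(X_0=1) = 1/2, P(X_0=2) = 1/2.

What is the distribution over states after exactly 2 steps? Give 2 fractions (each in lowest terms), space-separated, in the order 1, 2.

Answer: 4/5 1/5

Derivation:
Propagating the distribution step by step (d_{t+1} = d_t * P):
d_0 = (1=1/2, 2=1/2)
  d_1[1] = 1/2*4/5 + 1/2*4/5 = 4/5
  d_1[2] = 1/2*1/5 + 1/2*1/5 = 1/5
d_1 = (1=4/5, 2=1/5)
  d_2[1] = 4/5*4/5 + 1/5*4/5 = 4/5
  d_2[2] = 4/5*1/5 + 1/5*1/5 = 1/5
d_2 = (1=4/5, 2=1/5)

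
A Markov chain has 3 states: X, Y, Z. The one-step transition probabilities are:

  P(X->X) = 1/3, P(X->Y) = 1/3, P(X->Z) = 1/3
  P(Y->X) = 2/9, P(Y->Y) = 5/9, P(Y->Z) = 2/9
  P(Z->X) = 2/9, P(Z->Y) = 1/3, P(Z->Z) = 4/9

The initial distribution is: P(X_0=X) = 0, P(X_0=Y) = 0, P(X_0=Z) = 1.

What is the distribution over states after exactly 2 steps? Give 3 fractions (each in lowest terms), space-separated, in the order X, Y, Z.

Propagating the distribution step by step (d_{t+1} = d_t * P):
d_0 = (X=0, Y=0, Z=1)
  d_1[X] = 0*1/3 + 0*2/9 + 1*2/9 = 2/9
  d_1[Y] = 0*1/3 + 0*5/9 + 1*1/3 = 1/3
  d_1[Z] = 0*1/3 + 0*2/9 + 1*4/9 = 4/9
d_1 = (X=2/9, Y=1/3, Z=4/9)
  d_2[X] = 2/9*1/3 + 1/3*2/9 + 4/9*2/9 = 20/81
  d_2[Y] = 2/9*1/3 + 1/3*5/9 + 4/9*1/3 = 11/27
  d_2[Z] = 2/9*1/3 + 1/3*2/9 + 4/9*4/9 = 28/81
d_2 = (X=20/81, Y=11/27, Z=28/81)

Answer: 20/81 11/27 28/81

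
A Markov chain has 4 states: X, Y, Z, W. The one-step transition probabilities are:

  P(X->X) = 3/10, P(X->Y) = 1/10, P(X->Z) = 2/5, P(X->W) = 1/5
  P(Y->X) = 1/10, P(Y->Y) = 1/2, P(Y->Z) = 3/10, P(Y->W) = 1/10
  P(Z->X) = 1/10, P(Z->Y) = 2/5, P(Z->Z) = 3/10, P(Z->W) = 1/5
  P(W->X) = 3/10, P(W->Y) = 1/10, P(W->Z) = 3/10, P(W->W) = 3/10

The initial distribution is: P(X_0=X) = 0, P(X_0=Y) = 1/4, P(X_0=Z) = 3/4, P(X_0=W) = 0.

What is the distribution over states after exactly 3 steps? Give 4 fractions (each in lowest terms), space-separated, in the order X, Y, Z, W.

Answer: 83/500 337/1000 631/2000 363/2000

Derivation:
Propagating the distribution step by step (d_{t+1} = d_t * P):
d_0 = (X=0, Y=1/4, Z=3/4, W=0)
  d_1[X] = 0*3/10 + 1/4*1/10 + 3/4*1/10 + 0*3/10 = 1/10
  d_1[Y] = 0*1/10 + 1/4*1/2 + 3/4*2/5 + 0*1/10 = 17/40
  d_1[Z] = 0*2/5 + 1/4*3/10 + 3/4*3/10 + 0*3/10 = 3/10
  d_1[W] = 0*1/5 + 1/4*1/10 + 3/4*1/5 + 0*3/10 = 7/40
d_1 = (X=1/10, Y=17/40, Z=3/10, W=7/40)
  d_2[X] = 1/10*3/10 + 17/40*1/10 + 3/10*1/10 + 7/40*3/10 = 31/200
  d_2[Y] = 1/10*1/10 + 17/40*1/2 + 3/10*2/5 + 7/40*1/10 = 9/25
  d_2[Z] = 1/10*2/5 + 17/40*3/10 + 3/10*3/10 + 7/40*3/10 = 31/100
  d_2[W] = 1/10*1/5 + 17/40*1/10 + 3/10*1/5 + 7/40*3/10 = 7/40
d_2 = (X=31/200, Y=9/25, Z=31/100, W=7/40)
  d_3[X] = 31/200*3/10 + 9/25*1/10 + 31/100*1/10 + 7/40*3/10 = 83/500
  d_3[Y] = 31/200*1/10 + 9/25*1/2 + 31/100*2/5 + 7/40*1/10 = 337/1000
  d_3[Z] = 31/200*2/5 + 9/25*3/10 + 31/100*3/10 + 7/40*3/10 = 631/2000
  d_3[W] = 31/200*1/5 + 9/25*1/10 + 31/100*1/5 + 7/40*3/10 = 363/2000
d_3 = (X=83/500, Y=337/1000, Z=631/2000, W=363/2000)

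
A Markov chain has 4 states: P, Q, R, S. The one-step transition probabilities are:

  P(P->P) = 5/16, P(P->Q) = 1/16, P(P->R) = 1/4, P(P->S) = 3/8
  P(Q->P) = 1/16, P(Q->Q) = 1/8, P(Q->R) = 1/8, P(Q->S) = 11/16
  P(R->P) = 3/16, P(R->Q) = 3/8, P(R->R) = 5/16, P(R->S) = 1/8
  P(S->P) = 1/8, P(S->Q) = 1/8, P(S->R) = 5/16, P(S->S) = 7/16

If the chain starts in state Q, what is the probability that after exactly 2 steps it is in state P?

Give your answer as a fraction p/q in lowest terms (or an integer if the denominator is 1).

Answer: 35/256

Derivation:
Computing P^2 by repeated multiplication:
P^1 =
  P: [5/16, 1/16, 1/4, 3/8]
  Q: [1/16, 1/8, 1/8, 11/16]
  R: [3/16, 3/8, 5/16, 1/8]
  S: [1/8, 1/8, 5/16, 7/16]
P^2 =
  P: [25/128, 43/256, 9/32, 91/256]
  Q: [35/256, 39/256, 73/256, 109/256]
  R: [5/32, 49/256, 59/256, 27/64]
  S: [41/256, 25/128, 9/32, 93/256]

(P^2)[Q -> P] = 35/256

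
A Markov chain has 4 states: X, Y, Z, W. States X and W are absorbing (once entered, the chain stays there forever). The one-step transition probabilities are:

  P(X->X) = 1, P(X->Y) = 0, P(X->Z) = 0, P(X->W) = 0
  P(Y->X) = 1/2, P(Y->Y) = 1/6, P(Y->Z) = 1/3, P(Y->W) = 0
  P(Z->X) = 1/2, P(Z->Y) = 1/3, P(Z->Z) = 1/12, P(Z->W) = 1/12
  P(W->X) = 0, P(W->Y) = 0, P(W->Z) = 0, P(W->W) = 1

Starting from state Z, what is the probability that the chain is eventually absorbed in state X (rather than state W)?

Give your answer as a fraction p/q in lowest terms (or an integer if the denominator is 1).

Let a_i = P(absorbed in X | start in state i).
Boundary conditions: a_X = 1, a_W = 0.
For each transient state i, a_i = sum_j P(i->j) * a_j:
  a_Y = 1/2*a_X + 1/6*a_Y + 1/3*a_Z + 0*a_W
  a_Z = 1/2*a_X + 1/3*a_Y + 1/12*a_Z + 1/12*a_W

Substituting a_X = 1 and a_W = 0, rearrange to (I - Q) a = r where r[i] = P(i -> X):
  [5/6, -1/3] . (a_Y, a_Z) = 1/2
  [-1/3, 11/12] . (a_Y, a_Z) = 1/2

Solving yields:
  a_Y = 45/47
  a_Z = 42/47

Starting state is Z, so the absorption probability is a_Z = 42/47.

Answer: 42/47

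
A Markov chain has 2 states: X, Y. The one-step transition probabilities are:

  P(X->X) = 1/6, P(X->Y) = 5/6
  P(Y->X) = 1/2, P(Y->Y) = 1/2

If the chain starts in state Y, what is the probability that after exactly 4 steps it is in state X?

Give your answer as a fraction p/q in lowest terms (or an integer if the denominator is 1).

Computing P^4 by repeated multiplication:
P^1 =
  X: [1/6, 5/6]
  Y: [1/2, 1/2]
P^2 =
  X: [4/9, 5/9]
  Y: [1/3, 2/3]
P^3 =
  X: [19/54, 35/54]
  Y: [7/18, 11/18]
P^4 =
  X: [31/81, 50/81]
  Y: [10/27, 17/27]

(P^4)[Y -> X] = 10/27

Answer: 10/27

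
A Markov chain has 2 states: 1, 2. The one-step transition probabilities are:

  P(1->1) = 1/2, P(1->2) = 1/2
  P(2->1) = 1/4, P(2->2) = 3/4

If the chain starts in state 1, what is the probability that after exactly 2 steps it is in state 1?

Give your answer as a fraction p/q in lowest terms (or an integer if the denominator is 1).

Computing P^2 by repeated multiplication:
P^1 =
  1: [1/2, 1/2]
  2: [1/4, 3/4]
P^2 =
  1: [3/8, 5/8]
  2: [5/16, 11/16]

(P^2)[1 -> 1] = 3/8

Answer: 3/8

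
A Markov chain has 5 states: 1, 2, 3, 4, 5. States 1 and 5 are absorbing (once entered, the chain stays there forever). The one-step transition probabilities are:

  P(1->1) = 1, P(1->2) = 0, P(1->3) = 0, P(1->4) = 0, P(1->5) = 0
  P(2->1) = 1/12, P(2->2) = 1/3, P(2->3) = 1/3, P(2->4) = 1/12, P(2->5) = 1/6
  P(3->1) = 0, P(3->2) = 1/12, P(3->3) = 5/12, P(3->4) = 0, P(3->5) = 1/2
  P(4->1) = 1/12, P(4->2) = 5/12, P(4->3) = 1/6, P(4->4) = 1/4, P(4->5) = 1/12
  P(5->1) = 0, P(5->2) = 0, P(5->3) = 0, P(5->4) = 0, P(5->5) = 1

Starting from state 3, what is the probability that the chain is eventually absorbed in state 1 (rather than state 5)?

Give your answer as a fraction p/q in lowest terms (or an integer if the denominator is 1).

Let a_i = P(absorbed in 1 | start in state i).
Boundary conditions: a_1 = 1, a_5 = 0.
For each transient state i, a_i = sum_j P(i->j) * a_j:
  a_2 = 1/12*a_1 + 1/3*a_2 + 1/3*a_3 + 1/12*a_4 + 1/6*a_5
  a_3 = 0*a_1 + 1/12*a_2 + 5/12*a_3 + 0*a_4 + 1/2*a_5
  a_4 = 1/12*a_1 + 5/12*a_2 + 1/6*a_3 + 1/4*a_4 + 1/12*a_5

Substituting a_1 = 1 and a_5 = 0, rearrange to (I - Q) a = r where r[i] = P(i -> 1):
  [2/3, -1/3, -1/12] . (a_2, a_3, a_4) = 1/12
  [-1/12, 7/12, 0] . (a_2, a_3, a_4) = 0
  [-5/12, -1/6, 3/4] . (a_2, a_3, a_4) = 1/12

Solving yields:
  a_2 = 70/431
  a_3 = 10/431
  a_4 = 89/431

Starting state is 3, so the absorption probability is a_3 = 10/431.

Answer: 10/431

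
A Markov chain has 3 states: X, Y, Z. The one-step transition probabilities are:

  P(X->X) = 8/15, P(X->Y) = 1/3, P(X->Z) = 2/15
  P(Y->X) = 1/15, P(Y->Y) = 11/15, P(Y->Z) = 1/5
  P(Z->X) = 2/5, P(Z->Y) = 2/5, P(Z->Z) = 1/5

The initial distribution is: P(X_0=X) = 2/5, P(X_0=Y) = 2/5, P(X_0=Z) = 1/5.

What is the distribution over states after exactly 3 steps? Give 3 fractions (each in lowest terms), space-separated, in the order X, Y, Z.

Propagating the distribution step by step (d_{t+1} = d_t * P):
d_0 = (X=2/5, Y=2/5, Z=1/5)
  d_1[X] = 2/5*8/15 + 2/5*1/15 + 1/5*2/5 = 8/25
  d_1[Y] = 2/5*1/3 + 2/5*11/15 + 1/5*2/5 = 38/75
  d_1[Z] = 2/5*2/15 + 2/5*1/5 + 1/5*1/5 = 13/75
d_1 = (X=8/25, Y=38/75, Z=13/75)
  d_2[X] = 8/25*8/15 + 38/75*1/15 + 13/75*2/5 = 308/1125
  d_2[Y] = 8/25*1/3 + 38/75*11/15 + 13/75*2/5 = 616/1125
  d_2[Z] = 8/25*2/15 + 38/75*1/5 + 13/75*1/5 = 67/375
d_2 = (X=308/1125, Y=616/1125, Z=67/375)
  d_3[X] = 308/1125*8/15 + 616/1125*1/15 + 67/375*2/5 = 4286/16875
  d_3[Y] = 308/1125*1/3 + 616/1125*11/15 + 67/375*2/5 = 1058/1875
  d_3[Z] = 308/1125*2/15 + 616/1125*1/5 + 67/375*1/5 = 3067/16875
d_3 = (X=4286/16875, Y=1058/1875, Z=3067/16875)

Answer: 4286/16875 1058/1875 3067/16875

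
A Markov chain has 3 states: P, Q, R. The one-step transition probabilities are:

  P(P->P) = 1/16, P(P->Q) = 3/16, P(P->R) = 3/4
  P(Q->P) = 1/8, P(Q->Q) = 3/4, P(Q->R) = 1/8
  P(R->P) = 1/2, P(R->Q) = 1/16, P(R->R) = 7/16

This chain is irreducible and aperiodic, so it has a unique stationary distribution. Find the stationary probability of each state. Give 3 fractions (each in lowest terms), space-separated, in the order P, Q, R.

The stationary distribution satisfies pi = pi * P, i.e.:
  pi_P = 1/16*pi_P + 1/8*pi_Q + 1/2*pi_R
  pi_Q = 3/16*pi_P + 3/4*pi_Q + 1/16*pi_R
  pi_R = 3/4*pi_P + 1/8*pi_Q + 7/16*pi_R
with normalization: pi_P + pi_Q + pi_R = 1.

Using the first 2 balance equations plus normalization, the linear system A*pi = b is:
  [-15/16, 1/8, 1/2] . pi = 0
  [3/16, -1/4, 1/16] . pi = 0
  [1, 1, 1] . pi = 1

Solving yields:
  pi_P = 34/127
  pi_Q = 39/127
  pi_R = 54/127

Verification (pi * P):
  34/127*1/16 + 39/127*1/8 + 54/127*1/2 = 34/127 = pi_P  (ok)
  34/127*3/16 + 39/127*3/4 + 54/127*1/16 = 39/127 = pi_Q  (ok)
  34/127*3/4 + 39/127*1/8 + 54/127*7/16 = 54/127 = pi_R  (ok)

Answer: 34/127 39/127 54/127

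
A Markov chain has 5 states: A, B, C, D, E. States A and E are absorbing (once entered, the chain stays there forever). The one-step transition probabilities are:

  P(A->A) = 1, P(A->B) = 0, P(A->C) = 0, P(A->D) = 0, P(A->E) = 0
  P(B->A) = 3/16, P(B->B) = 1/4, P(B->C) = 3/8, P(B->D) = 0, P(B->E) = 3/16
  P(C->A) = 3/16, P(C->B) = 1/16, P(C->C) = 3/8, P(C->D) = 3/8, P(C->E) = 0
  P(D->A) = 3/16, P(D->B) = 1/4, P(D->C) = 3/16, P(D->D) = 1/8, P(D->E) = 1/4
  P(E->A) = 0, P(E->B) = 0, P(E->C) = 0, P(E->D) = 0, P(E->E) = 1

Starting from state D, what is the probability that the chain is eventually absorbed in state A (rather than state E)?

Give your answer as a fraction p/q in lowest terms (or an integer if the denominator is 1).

Answer: 217/412

Derivation:
Let a_i = P(absorbed in A | start in state i).
Boundary conditions: a_A = 1, a_E = 0.
For each transient state i, a_i = sum_j P(i->j) * a_j:
  a_B = 3/16*a_A + 1/4*a_B + 3/8*a_C + 0*a_D + 3/16*a_E
  a_C = 3/16*a_A + 1/16*a_B + 3/8*a_C + 3/8*a_D + 0*a_E
  a_D = 3/16*a_A + 1/4*a_B + 3/16*a_C + 1/8*a_D + 1/4*a_E

Substituting a_A = 1 and a_E = 0, rearrange to (I - Q) a = r where r[i] = P(i -> A):
  [3/4, -3/8, 0] . (a_B, a_C, a_D) = 3/16
  [-1/16, 5/8, -3/8] . (a_B, a_C, a_D) = 3/16
  [-1/4, -3/16, 7/8] . (a_B, a_C, a_D) = 3/16

Solving yields:
  a_B = 121/206
  a_C = 139/206
  a_D = 217/412

Starting state is D, so the absorption probability is a_D = 217/412.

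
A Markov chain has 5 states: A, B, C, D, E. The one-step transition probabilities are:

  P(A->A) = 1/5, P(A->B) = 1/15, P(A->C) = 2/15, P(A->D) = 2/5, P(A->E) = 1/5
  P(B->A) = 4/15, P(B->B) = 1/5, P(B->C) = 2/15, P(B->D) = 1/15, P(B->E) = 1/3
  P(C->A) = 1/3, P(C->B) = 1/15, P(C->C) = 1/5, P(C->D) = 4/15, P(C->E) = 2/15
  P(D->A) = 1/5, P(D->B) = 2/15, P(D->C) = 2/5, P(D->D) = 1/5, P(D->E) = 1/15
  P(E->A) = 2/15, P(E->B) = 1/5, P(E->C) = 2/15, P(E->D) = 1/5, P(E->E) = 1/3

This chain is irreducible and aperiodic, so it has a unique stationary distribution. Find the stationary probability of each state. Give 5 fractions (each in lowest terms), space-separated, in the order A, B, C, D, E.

Answer: 4731/21163 2662/21163 4487/21163 5123/21163 4160/21163

Derivation:
The stationary distribution satisfies pi = pi * P, i.e.:
  pi_A = 1/5*pi_A + 4/15*pi_B + 1/3*pi_C + 1/5*pi_D + 2/15*pi_E
  pi_B = 1/15*pi_A + 1/5*pi_B + 1/15*pi_C + 2/15*pi_D + 1/5*pi_E
  pi_C = 2/15*pi_A + 2/15*pi_B + 1/5*pi_C + 2/5*pi_D + 2/15*pi_E
  pi_D = 2/5*pi_A + 1/15*pi_B + 4/15*pi_C + 1/5*pi_D + 1/5*pi_E
  pi_E = 1/5*pi_A + 1/3*pi_B + 2/15*pi_C + 1/15*pi_D + 1/3*pi_E
with normalization: pi_A + pi_B + pi_C + pi_D + pi_E = 1.

Using the first 4 balance equations plus normalization, the linear system A*pi = b is:
  [-4/5, 4/15, 1/3, 1/5, 2/15] . pi = 0
  [1/15, -4/5, 1/15, 2/15, 1/5] . pi = 0
  [2/15, 2/15, -4/5, 2/5, 2/15] . pi = 0
  [2/5, 1/15, 4/15, -4/5, 1/5] . pi = 0
  [1, 1, 1, 1, 1] . pi = 1

Solving yields:
  pi_A = 4731/21163
  pi_B = 2662/21163
  pi_C = 4487/21163
  pi_D = 5123/21163
  pi_E = 4160/21163

Verification (pi * P):
  4731/21163*1/5 + 2662/21163*4/15 + 4487/21163*1/3 + 5123/21163*1/5 + 4160/21163*2/15 = 4731/21163 = pi_A  (ok)
  4731/21163*1/15 + 2662/21163*1/5 + 4487/21163*1/15 + 5123/21163*2/15 + 4160/21163*1/5 = 2662/21163 = pi_B  (ok)
  4731/21163*2/15 + 2662/21163*2/15 + 4487/21163*1/5 + 5123/21163*2/5 + 4160/21163*2/15 = 4487/21163 = pi_C  (ok)
  4731/21163*2/5 + 2662/21163*1/15 + 4487/21163*4/15 + 5123/21163*1/5 + 4160/21163*1/5 = 5123/21163 = pi_D  (ok)
  4731/21163*1/5 + 2662/21163*1/3 + 4487/21163*2/15 + 5123/21163*1/15 + 4160/21163*1/3 = 4160/21163 = pi_E  (ok)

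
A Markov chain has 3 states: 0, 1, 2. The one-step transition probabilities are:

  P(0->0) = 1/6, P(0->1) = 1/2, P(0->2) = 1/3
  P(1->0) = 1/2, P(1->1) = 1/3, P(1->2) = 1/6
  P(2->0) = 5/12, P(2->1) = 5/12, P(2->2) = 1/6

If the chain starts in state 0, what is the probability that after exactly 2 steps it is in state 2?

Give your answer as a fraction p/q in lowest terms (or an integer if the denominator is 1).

Computing P^2 by repeated multiplication:
P^1 =
  0: [1/6, 1/2, 1/3]
  1: [1/2, 1/3, 1/6]
  2: [5/12, 5/12, 1/6]
P^2 =
  0: [5/12, 7/18, 7/36]
  1: [23/72, 31/72, 1/4]
  2: [25/72, 5/12, 17/72]

(P^2)[0 -> 2] = 7/36

Answer: 7/36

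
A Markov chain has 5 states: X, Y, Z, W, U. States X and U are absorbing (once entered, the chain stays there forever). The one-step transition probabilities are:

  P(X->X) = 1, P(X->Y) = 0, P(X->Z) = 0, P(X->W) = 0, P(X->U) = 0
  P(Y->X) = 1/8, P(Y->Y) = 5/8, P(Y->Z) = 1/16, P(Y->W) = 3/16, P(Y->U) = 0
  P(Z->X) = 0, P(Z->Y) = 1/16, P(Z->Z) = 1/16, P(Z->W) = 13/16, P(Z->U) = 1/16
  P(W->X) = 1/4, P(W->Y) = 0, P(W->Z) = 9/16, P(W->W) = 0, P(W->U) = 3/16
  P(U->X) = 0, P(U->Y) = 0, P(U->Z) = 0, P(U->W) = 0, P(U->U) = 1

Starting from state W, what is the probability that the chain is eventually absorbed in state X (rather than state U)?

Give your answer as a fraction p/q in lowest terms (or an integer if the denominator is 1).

Answer: 374/695

Derivation:
Let a_i = P(absorbed in X | start in state i).
Boundary conditions: a_X = 1, a_U = 0.
For each transient state i, a_i = sum_j P(i->j) * a_j:
  a_Y = 1/8*a_X + 5/8*a_Y + 1/16*a_Z + 3/16*a_W + 0*a_U
  a_Z = 0*a_X + 1/16*a_Y + 1/16*a_Z + 13/16*a_W + 1/16*a_U
  a_W = 1/4*a_X + 0*a_Y + 9/16*a_Z + 0*a_W + 3/16*a_U

Substituting a_X = 1 and a_U = 0, rearrange to (I - Q) a = r where r[i] = P(i -> X):
  [3/8, -1/16, -3/16] . (a_Y, a_Z, a_W) = 1/8
  [-1/16, 15/16, -13/16] . (a_Y, a_Z, a_W) = 0
  [0, -9/16, 1] . (a_Y, a_Z, a_W) = 1/4

Solving yields:
  a_Y = 478/695
  a_Z = 356/695
  a_W = 374/695

Starting state is W, so the absorption probability is a_W = 374/695.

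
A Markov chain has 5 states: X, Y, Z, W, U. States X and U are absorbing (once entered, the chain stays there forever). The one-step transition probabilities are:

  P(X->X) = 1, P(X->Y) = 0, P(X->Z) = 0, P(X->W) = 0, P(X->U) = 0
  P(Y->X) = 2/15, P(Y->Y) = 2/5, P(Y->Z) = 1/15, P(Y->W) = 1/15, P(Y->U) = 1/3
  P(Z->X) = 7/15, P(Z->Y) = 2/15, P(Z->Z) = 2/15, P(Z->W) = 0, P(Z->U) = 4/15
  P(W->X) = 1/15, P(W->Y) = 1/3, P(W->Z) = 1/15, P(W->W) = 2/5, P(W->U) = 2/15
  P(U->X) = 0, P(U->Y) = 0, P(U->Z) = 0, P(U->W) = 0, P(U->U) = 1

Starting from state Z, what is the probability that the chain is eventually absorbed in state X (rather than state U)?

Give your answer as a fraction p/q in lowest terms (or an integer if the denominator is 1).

Let a_i = P(absorbed in X | start in state i).
Boundary conditions: a_X = 1, a_U = 0.
For each transient state i, a_i = sum_j P(i->j) * a_j:
  a_Y = 2/15*a_X + 2/5*a_Y + 1/15*a_Z + 1/15*a_W + 1/3*a_U
  a_Z = 7/15*a_X + 2/15*a_Y + 2/15*a_Z + 0*a_W + 4/15*a_U
  a_W = 1/15*a_X + 1/3*a_Y + 1/15*a_Z + 2/5*a_W + 2/15*a_U

Substituting a_X = 1 and a_U = 0, rearrange to (I - Q) a = r where r[i] = P(i -> X):
  [3/5, -1/15, -1/15] . (a_Y, a_Z, a_W) = 2/15
  [-2/15, 13/15, 0] . (a_Y, a_Z, a_W) = 7/15
  [-1/3, -1/15, 3/5] . (a_Y, a_Z, a_W) = 1/15

Solving yields:
  a_Y = 317/968
  a_Z = 285/484
  a_W = 347/968

Starting state is Z, so the absorption probability is a_Z = 285/484.

Answer: 285/484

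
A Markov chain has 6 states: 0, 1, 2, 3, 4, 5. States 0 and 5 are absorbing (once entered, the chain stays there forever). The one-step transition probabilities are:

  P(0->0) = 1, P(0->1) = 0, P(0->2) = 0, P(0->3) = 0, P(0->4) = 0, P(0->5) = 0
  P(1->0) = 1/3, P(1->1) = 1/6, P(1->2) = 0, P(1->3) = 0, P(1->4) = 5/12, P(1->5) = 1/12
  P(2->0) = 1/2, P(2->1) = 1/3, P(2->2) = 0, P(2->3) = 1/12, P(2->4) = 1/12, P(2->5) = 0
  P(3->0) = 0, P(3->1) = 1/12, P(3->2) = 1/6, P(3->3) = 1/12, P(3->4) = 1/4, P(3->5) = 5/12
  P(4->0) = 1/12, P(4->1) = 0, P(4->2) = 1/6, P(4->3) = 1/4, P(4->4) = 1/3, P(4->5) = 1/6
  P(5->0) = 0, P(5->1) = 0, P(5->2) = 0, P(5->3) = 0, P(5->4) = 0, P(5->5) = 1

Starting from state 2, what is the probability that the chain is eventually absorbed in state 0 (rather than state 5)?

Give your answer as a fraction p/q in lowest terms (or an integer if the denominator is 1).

Let a_i = P(absorbed in 0 | start in state i).
Boundary conditions: a_0 = 1, a_5 = 0.
For each transient state i, a_i = sum_j P(i->j) * a_j:
  a_1 = 1/3*a_0 + 1/6*a_1 + 0*a_2 + 0*a_3 + 5/12*a_4 + 1/12*a_5
  a_2 = 1/2*a_0 + 1/3*a_1 + 0*a_2 + 1/12*a_3 + 1/12*a_4 + 0*a_5
  a_3 = 0*a_0 + 1/12*a_1 + 1/6*a_2 + 1/12*a_3 + 1/4*a_4 + 5/12*a_5
  a_4 = 1/12*a_0 + 0*a_1 + 1/6*a_2 + 1/4*a_3 + 1/3*a_4 + 1/6*a_5

Substituting a_0 = 1 and a_5 = 0, rearrange to (I - Q) a = r where r[i] = P(i -> 0):
  [5/6, 0, 0, -5/12] . (a_1, a_2, a_3, a_4) = 1/3
  [-1/3, 1, -1/12, -1/12] . (a_1, a_2, a_3, a_4) = 1/2
  [-1/12, -1/6, 11/12, -1/4] . (a_1, a_2, a_3, a_4) = 0
  [0, -1/6, -1/4, 2/3] . (a_1, a_2, a_3, a_4) = 1/12

Solving yields:
  a_1 = 2541/4115
  a_2 = 6323/8230
  a_3 = 1294/4115
  a_4 = 358/823

Starting state is 2, so the absorption probability is a_2 = 6323/8230.

Answer: 6323/8230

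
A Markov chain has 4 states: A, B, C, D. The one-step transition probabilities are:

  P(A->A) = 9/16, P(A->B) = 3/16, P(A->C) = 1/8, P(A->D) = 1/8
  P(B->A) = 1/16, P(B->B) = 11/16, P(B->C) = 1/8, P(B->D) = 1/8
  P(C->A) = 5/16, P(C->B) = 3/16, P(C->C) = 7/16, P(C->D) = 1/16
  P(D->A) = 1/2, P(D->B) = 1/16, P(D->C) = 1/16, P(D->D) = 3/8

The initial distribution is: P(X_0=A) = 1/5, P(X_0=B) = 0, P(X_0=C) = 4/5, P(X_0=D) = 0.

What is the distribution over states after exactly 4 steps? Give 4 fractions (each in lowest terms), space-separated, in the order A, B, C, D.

Propagating the distribution step by step (d_{t+1} = d_t * P):
d_0 = (A=1/5, B=0, C=4/5, D=0)
  d_1[A] = 1/5*9/16 + 0*1/16 + 4/5*5/16 + 0*1/2 = 29/80
  d_1[B] = 1/5*3/16 + 0*11/16 + 4/5*3/16 + 0*1/16 = 3/16
  d_1[C] = 1/5*1/8 + 0*1/8 + 4/5*7/16 + 0*1/16 = 3/8
  d_1[D] = 1/5*1/8 + 0*1/8 + 4/5*1/16 + 0*3/8 = 3/40
d_1 = (A=29/80, B=3/16, C=3/8, D=3/40)
  d_2[A] = 29/80*9/16 + 3/16*1/16 + 3/8*5/16 + 3/40*1/2 = 237/640
  d_2[B] = 29/80*3/16 + 3/16*11/16 + 3/8*3/16 + 3/40*1/16 = 87/320
  d_2[C] = 29/80*1/8 + 3/16*1/8 + 3/8*7/16 + 3/40*1/16 = 19/80
  d_2[D] = 29/80*1/8 + 3/16*1/8 + 3/8*1/16 + 3/40*3/8 = 77/640
d_2 = (A=237/640, B=87/320, C=19/80, D=77/640)
  d_3[A] = 237/640*9/16 + 87/320*1/16 + 19/80*5/16 + 77/640*1/2 = 3683/10240
  d_3[B] = 237/640*3/16 + 87/320*11/16 + 19/80*3/16 + 77/640*1/16 = 1579/5120
  d_3[C] = 237/640*1/8 + 87/320*1/8 + 19/80*7/16 + 77/640*1/16 = 1963/10240
  d_3[D] = 237/640*1/8 + 87/320*1/8 + 19/80*1/16 + 77/640*3/8 = 359/2560
d_3 = (A=3683/10240, B=1579/5120, C=1963/10240, D=359/2560)
  d_4[A] = 3683/10240*9/16 + 1579/5120*1/16 + 1963/10240*5/16 + 359/2560*1/2 = 7201/20480
  d_4[B] = 3683/10240*3/16 + 1579/5120*11/16 + 1963/10240*3/16 + 359/2560*1/16 = 6639/20480
  d_4[C] = 3683/10240*1/8 + 1579/5120*1/8 + 1963/10240*7/16 + 359/2560*1/16 = 28859/163840
  d_4[D] = 3683/10240*1/8 + 1579/5120*1/8 + 1963/10240*1/16 + 359/2560*3/8 = 24261/163840
d_4 = (A=7201/20480, B=6639/20480, C=28859/163840, D=24261/163840)

Answer: 7201/20480 6639/20480 28859/163840 24261/163840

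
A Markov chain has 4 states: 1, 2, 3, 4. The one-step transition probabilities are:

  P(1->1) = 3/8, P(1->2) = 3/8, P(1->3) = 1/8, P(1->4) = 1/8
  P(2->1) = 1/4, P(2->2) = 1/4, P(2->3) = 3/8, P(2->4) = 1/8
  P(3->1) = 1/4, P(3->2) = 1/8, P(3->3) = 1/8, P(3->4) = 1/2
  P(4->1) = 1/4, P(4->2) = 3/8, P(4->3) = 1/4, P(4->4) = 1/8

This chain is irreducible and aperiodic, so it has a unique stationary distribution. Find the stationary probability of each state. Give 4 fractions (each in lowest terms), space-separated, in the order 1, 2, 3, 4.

The stationary distribution satisfies pi = pi * P, i.e.:
  pi_1 = 3/8*pi_1 + 1/4*pi_2 + 1/4*pi_3 + 1/4*pi_4
  pi_2 = 3/8*pi_1 + 1/4*pi_2 + 1/8*pi_3 + 3/8*pi_4
  pi_3 = 1/8*pi_1 + 3/8*pi_2 + 1/8*pi_3 + 1/4*pi_4
  pi_4 = 1/8*pi_1 + 1/8*pi_2 + 1/2*pi_3 + 1/8*pi_4
with normalization: pi_1 + pi_2 + pi_3 + pi_4 = 1.

Using the first 3 balance equations plus normalization, the linear system A*pi = b is:
  [-5/8, 1/4, 1/4, 1/4] . pi = 0
  [3/8, -3/4, 1/8, 3/8] . pi = 0
  [1/8, 3/8, -7/8, 1/4] . pi = 0
  [1, 1, 1, 1] . pi = 1

Solving yields:
  pi_1 = 2/7
  pi_2 = 165/581
  pi_3 = 129/581
  pi_4 = 121/581

Verification (pi * P):
  2/7*3/8 + 165/581*1/4 + 129/581*1/4 + 121/581*1/4 = 2/7 = pi_1  (ok)
  2/7*3/8 + 165/581*1/4 + 129/581*1/8 + 121/581*3/8 = 165/581 = pi_2  (ok)
  2/7*1/8 + 165/581*3/8 + 129/581*1/8 + 121/581*1/4 = 129/581 = pi_3  (ok)
  2/7*1/8 + 165/581*1/8 + 129/581*1/2 + 121/581*1/8 = 121/581 = pi_4  (ok)

Answer: 2/7 165/581 129/581 121/581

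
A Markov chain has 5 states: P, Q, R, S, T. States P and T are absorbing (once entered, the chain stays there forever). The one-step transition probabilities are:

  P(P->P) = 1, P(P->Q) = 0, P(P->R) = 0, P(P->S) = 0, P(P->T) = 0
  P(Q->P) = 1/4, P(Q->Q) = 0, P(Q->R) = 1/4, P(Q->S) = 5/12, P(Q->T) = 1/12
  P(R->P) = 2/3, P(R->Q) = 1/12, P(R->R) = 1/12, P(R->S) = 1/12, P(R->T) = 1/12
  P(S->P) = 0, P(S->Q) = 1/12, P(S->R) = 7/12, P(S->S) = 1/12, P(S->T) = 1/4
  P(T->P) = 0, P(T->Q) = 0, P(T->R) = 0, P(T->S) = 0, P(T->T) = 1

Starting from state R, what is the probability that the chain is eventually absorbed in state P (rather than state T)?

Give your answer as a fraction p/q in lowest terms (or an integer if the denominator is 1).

Answer: 526/621

Derivation:
Let a_i = P(absorbed in P | start in state i).
Boundary conditions: a_P = 1, a_T = 0.
For each transient state i, a_i = sum_j P(i->j) * a_j:
  a_Q = 1/4*a_P + 0*a_Q + 1/4*a_R + 5/12*a_S + 1/12*a_T
  a_R = 2/3*a_P + 1/12*a_Q + 1/12*a_R + 1/12*a_S + 1/12*a_T
  a_S = 0*a_P + 1/12*a_Q + 7/12*a_R + 1/12*a_S + 1/4*a_T

Substituting a_P = 1 and a_T = 0, rearrange to (I - Q) a = r where r[i] = P(i -> P):
  [1, -1/4, -5/12] . (a_Q, a_R, a_S) = 1/4
  [-1/12, 11/12, -1/12] . (a_Q, a_R, a_S) = 2/3
  [-1/12, -7/12, 11/12] . (a_Q, a_R, a_S) = 0

Solving yields:
  a_Q = 443/621
  a_R = 526/621
  a_S = 125/207

Starting state is R, so the absorption probability is a_R = 526/621.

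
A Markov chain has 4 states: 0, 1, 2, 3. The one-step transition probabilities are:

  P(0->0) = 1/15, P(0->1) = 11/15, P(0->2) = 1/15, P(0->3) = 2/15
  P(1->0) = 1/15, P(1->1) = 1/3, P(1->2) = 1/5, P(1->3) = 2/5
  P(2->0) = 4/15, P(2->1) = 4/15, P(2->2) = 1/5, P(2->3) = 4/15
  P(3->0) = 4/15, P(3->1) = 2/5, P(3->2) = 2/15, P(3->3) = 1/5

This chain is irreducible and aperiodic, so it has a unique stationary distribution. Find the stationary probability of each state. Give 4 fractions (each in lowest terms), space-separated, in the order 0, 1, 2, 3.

Answer: 166/1071 48/119 172/1071 43/153

Derivation:
The stationary distribution satisfies pi = pi * P, i.e.:
  pi_0 = 1/15*pi_0 + 1/15*pi_1 + 4/15*pi_2 + 4/15*pi_3
  pi_1 = 11/15*pi_0 + 1/3*pi_1 + 4/15*pi_2 + 2/5*pi_3
  pi_2 = 1/15*pi_0 + 1/5*pi_1 + 1/5*pi_2 + 2/15*pi_3
  pi_3 = 2/15*pi_0 + 2/5*pi_1 + 4/15*pi_2 + 1/5*pi_3
with normalization: pi_0 + pi_1 + pi_2 + pi_3 = 1.

Using the first 3 balance equations plus normalization, the linear system A*pi = b is:
  [-14/15, 1/15, 4/15, 4/15] . pi = 0
  [11/15, -2/3, 4/15, 2/5] . pi = 0
  [1/15, 1/5, -4/5, 2/15] . pi = 0
  [1, 1, 1, 1] . pi = 1

Solving yields:
  pi_0 = 166/1071
  pi_1 = 48/119
  pi_2 = 172/1071
  pi_3 = 43/153

Verification (pi * P):
  166/1071*1/15 + 48/119*1/15 + 172/1071*4/15 + 43/153*4/15 = 166/1071 = pi_0  (ok)
  166/1071*11/15 + 48/119*1/3 + 172/1071*4/15 + 43/153*2/5 = 48/119 = pi_1  (ok)
  166/1071*1/15 + 48/119*1/5 + 172/1071*1/5 + 43/153*2/15 = 172/1071 = pi_2  (ok)
  166/1071*2/15 + 48/119*2/5 + 172/1071*4/15 + 43/153*1/5 = 43/153 = pi_3  (ok)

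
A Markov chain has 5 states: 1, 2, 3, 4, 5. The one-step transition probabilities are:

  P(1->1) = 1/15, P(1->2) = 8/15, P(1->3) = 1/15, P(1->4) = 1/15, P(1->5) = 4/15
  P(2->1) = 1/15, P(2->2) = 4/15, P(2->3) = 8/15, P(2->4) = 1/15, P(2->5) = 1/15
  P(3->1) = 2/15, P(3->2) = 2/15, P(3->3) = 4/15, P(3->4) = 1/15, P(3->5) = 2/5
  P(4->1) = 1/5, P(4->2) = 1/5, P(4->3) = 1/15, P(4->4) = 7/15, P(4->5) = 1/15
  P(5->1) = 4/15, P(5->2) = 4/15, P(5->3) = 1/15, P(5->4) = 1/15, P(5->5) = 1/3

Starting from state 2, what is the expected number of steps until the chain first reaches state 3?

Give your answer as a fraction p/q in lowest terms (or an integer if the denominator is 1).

Let h_i = expected steps to first reach 3 from state i.
Boundary: h_3 = 0.
First-step equations for the other states:
  h_1 = 1 + 1/15*h_1 + 8/15*h_2 + 1/15*h_3 + 1/15*h_4 + 4/15*h_5
  h_2 = 1 + 1/15*h_1 + 4/15*h_2 + 8/15*h_3 + 1/15*h_4 + 1/15*h_5
  h_4 = 1 + 1/5*h_1 + 1/5*h_2 + 1/15*h_3 + 7/15*h_4 + 1/15*h_5
  h_5 = 1 + 4/15*h_1 + 4/15*h_2 + 1/15*h_3 + 1/15*h_4 + 1/3*h_5

Substituting h_3 = 0 and rearranging gives the linear system (I - Q) h = 1:
  [14/15, -8/15, -1/15, -4/15] . (h_1, h_2, h_4, h_5) = 1
  [-1/15, 11/15, -1/15, -1/15] . (h_1, h_2, h_4, h_5) = 1
  [-1/5, -1/5, 8/15, -1/15] . (h_1, h_2, h_4, h_5) = 1
  [-4/15, -4/15, -1/15, 2/3] . (h_1, h_2, h_4, h_5) = 1

Solving yields:
  h_1 = 17145/3964
  h_2 = 5265/1982
  h_4 = 10095/1982
  h_5 = 19035/3964

Starting state is 2, so the expected hitting time is h_2 = 5265/1982.

Answer: 5265/1982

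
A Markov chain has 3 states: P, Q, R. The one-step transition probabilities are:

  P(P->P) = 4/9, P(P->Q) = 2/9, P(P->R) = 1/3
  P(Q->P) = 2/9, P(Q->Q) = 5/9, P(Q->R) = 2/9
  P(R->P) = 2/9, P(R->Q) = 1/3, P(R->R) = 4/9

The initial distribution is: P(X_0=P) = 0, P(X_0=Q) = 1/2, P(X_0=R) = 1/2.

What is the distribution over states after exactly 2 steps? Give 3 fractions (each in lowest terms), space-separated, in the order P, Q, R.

Propagating the distribution step by step (d_{t+1} = d_t * P):
d_0 = (P=0, Q=1/2, R=1/2)
  d_1[P] = 0*4/9 + 1/2*2/9 + 1/2*2/9 = 2/9
  d_1[Q] = 0*2/9 + 1/2*5/9 + 1/2*1/3 = 4/9
  d_1[R] = 0*1/3 + 1/2*2/9 + 1/2*4/9 = 1/3
d_1 = (P=2/9, Q=4/9, R=1/3)
  d_2[P] = 2/9*4/9 + 4/9*2/9 + 1/3*2/9 = 22/81
  d_2[Q] = 2/9*2/9 + 4/9*5/9 + 1/3*1/3 = 11/27
  d_2[R] = 2/9*1/3 + 4/9*2/9 + 1/3*4/9 = 26/81
d_2 = (P=22/81, Q=11/27, R=26/81)

Answer: 22/81 11/27 26/81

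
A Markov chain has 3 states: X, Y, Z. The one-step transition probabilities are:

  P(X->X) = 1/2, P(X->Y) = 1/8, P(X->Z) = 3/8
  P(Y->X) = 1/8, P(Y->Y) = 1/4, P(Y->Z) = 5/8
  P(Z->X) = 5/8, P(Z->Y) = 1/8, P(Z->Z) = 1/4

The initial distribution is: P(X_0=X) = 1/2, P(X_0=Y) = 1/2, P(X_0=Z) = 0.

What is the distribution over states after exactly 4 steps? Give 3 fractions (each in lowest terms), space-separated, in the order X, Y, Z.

Propagating the distribution step by step (d_{t+1} = d_t * P):
d_0 = (X=1/2, Y=1/2, Z=0)
  d_1[X] = 1/2*1/2 + 1/2*1/8 + 0*5/8 = 5/16
  d_1[Y] = 1/2*1/8 + 1/2*1/4 + 0*1/8 = 3/16
  d_1[Z] = 1/2*3/8 + 1/2*5/8 + 0*1/4 = 1/2
d_1 = (X=5/16, Y=3/16, Z=1/2)
  d_2[X] = 5/16*1/2 + 3/16*1/8 + 1/2*5/8 = 63/128
  d_2[Y] = 5/16*1/8 + 3/16*1/4 + 1/2*1/8 = 19/128
  d_2[Z] = 5/16*3/8 + 3/16*5/8 + 1/2*1/4 = 23/64
d_2 = (X=63/128, Y=19/128, Z=23/64)
  d_3[X] = 63/128*1/2 + 19/128*1/8 + 23/64*5/8 = 501/1024
  d_3[Y] = 63/128*1/8 + 19/128*1/4 + 23/64*1/8 = 147/1024
  d_3[Z] = 63/128*3/8 + 19/128*5/8 + 23/64*1/4 = 47/128
d_3 = (X=501/1024, Y=147/1024, Z=47/128)
  d_4[X] = 501/1024*1/2 + 147/1024*1/8 + 47/128*5/8 = 4031/8192
  d_4[Y] = 501/1024*1/8 + 147/1024*1/4 + 47/128*1/8 = 1171/8192
  d_4[Z] = 501/1024*3/8 + 147/1024*5/8 + 47/128*1/4 = 1495/4096
d_4 = (X=4031/8192, Y=1171/8192, Z=1495/4096)

Answer: 4031/8192 1171/8192 1495/4096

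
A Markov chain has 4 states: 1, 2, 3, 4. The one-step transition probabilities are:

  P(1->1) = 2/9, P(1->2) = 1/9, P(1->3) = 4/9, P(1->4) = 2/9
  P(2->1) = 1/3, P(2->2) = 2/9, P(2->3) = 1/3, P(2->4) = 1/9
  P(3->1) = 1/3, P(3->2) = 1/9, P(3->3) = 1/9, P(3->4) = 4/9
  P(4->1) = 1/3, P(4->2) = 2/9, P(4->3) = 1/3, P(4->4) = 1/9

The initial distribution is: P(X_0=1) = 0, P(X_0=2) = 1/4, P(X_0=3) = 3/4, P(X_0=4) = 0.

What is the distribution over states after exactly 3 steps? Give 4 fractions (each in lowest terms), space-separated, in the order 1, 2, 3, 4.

Propagating the distribution step by step (d_{t+1} = d_t * P):
d_0 = (1=0, 2=1/4, 3=3/4, 4=0)
  d_1[1] = 0*2/9 + 1/4*1/3 + 3/4*1/3 + 0*1/3 = 1/3
  d_1[2] = 0*1/9 + 1/4*2/9 + 3/4*1/9 + 0*2/9 = 5/36
  d_1[3] = 0*4/9 + 1/4*1/3 + 3/4*1/9 + 0*1/3 = 1/6
  d_1[4] = 0*2/9 + 1/4*1/9 + 3/4*4/9 + 0*1/9 = 13/36
d_1 = (1=1/3, 2=5/36, 3=1/6, 4=13/36)
  d_2[1] = 1/3*2/9 + 5/36*1/3 + 1/6*1/3 + 13/36*1/3 = 8/27
  d_2[2] = 1/3*1/9 + 5/36*2/9 + 1/6*1/9 + 13/36*2/9 = 1/6
  d_2[3] = 1/3*4/9 + 5/36*1/3 + 1/6*1/9 + 13/36*1/3 = 1/3
  d_2[4] = 1/3*2/9 + 5/36*1/9 + 1/6*4/9 + 13/36*1/9 = 11/54
d_2 = (1=8/27, 2=1/6, 3=1/3, 4=11/54)
  d_3[1] = 8/27*2/9 + 1/6*1/3 + 1/3*1/3 + 11/54*1/3 = 73/243
  d_3[2] = 8/27*1/9 + 1/6*2/9 + 1/3*1/9 + 11/54*2/9 = 37/243
  d_3[3] = 8/27*4/9 + 1/6*1/3 + 1/3*1/9 + 11/54*1/3 = 71/243
  d_3[4] = 8/27*2/9 + 1/6*1/9 + 1/3*4/9 + 11/54*1/9 = 62/243
d_3 = (1=73/243, 2=37/243, 3=71/243, 4=62/243)

Answer: 73/243 37/243 71/243 62/243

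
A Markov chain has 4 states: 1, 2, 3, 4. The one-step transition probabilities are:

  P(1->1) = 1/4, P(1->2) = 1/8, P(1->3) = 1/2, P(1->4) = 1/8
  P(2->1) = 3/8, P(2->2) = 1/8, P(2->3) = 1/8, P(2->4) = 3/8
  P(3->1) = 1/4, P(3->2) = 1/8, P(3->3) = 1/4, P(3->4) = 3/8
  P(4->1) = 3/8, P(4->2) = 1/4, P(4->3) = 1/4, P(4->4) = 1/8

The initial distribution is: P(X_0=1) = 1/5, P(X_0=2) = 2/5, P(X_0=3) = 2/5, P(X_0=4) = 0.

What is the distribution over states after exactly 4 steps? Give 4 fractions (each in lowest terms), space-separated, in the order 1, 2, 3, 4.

Answer: 3067/10240 199/1280 391/1280 2453/10240

Derivation:
Propagating the distribution step by step (d_{t+1} = d_t * P):
d_0 = (1=1/5, 2=2/5, 3=2/5, 4=0)
  d_1[1] = 1/5*1/4 + 2/5*3/8 + 2/5*1/4 + 0*3/8 = 3/10
  d_1[2] = 1/5*1/8 + 2/5*1/8 + 2/5*1/8 + 0*1/4 = 1/8
  d_1[3] = 1/5*1/2 + 2/5*1/8 + 2/5*1/4 + 0*1/4 = 1/4
  d_1[4] = 1/5*1/8 + 2/5*3/8 + 2/5*3/8 + 0*1/8 = 13/40
d_1 = (1=3/10, 2=1/8, 3=1/4, 4=13/40)
  d_2[1] = 3/10*1/4 + 1/8*3/8 + 1/4*1/4 + 13/40*3/8 = 49/160
  d_2[2] = 3/10*1/8 + 1/8*1/8 + 1/4*1/8 + 13/40*1/4 = 53/320
  d_2[3] = 3/10*1/2 + 1/8*1/8 + 1/4*1/4 + 13/40*1/4 = 99/320
  d_2[4] = 3/10*1/8 + 1/8*3/8 + 1/4*3/8 + 13/40*1/8 = 7/32
d_2 = (1=49/160, 2=53/320, 3=99/320, 4=7/32)
  d_3[1] = 49/160*1/4 + 53/320*3/8 + 99/320*1/4 + 7/32*3/8 = 763/2560
  d_3[2] = 49/160*1/8 + 53/320*1/8 + 99/320*1/8 + 7/32*1/4 = 39/256
  d_3[3] = 49/160*1/2 + 53/320*1/8 + 99/320*1/4 + 7/32*1/4 = 783/2560
  d_3[4] = 49/160*1/8 + 53/320*3/8 + 99/320*3/8 + 7/32*1/8 = 39/160
d_3 = (1=763/2560, 2=39/256, 3=783/2560, 4=39/160)
  d_4[1] = 763/2560*1/4 + 39/256*3/8 + 783/2560*1/4 + 39/160*3/8 = 3067/10240
  d_4[2] = 763/2560*1/8 + 39/256*1/8 + 783/2560*1/8 + 39/160*1/4 = 199/1280
  d_4[3] = 763/2560*1/2 + 39/256*1/8 + 783/2560*1/4 + 39/160*1/4 = 391/1280
  d_4[4] = 763/2560*1/8 + 39/256*3/8 + 783/2560*3/8 + 39/160*1/8 = 2453/10240
d_4 = (1=3067/10240, 2=199/1280, 3=391/1280, 4=2453/10240)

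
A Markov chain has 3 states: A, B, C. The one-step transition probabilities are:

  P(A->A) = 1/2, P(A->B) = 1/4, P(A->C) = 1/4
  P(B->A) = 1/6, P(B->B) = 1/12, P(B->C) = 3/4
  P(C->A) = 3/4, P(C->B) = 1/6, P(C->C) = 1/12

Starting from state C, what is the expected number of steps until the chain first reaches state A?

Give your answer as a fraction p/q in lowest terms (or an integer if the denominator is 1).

Answer: 156/103

Derivation:
Let h_i = expected steps to first reach A from state i.
Boundary: h_A = 0.
First-step equations for the other states:
  h_B = 1 + 1/6*h_A + 1/12*h_B + 3/4*h_C
  h_C = 1 + 3/4*h_A + 1/6*h_B + 1/12*h_C

Substituting h_A = 0 and rearranging gives the linear system (I - Q) h = 1:
  [11/12, -3/4] . (h_B, h_C) = 1
  [-1/6, 11/12] . (h_B, h_C) = 1

Solving yields:
  h_B = 240/103
  h_C = 156/103

Starting state is C, so the expected hitting time is h_C = 156/103.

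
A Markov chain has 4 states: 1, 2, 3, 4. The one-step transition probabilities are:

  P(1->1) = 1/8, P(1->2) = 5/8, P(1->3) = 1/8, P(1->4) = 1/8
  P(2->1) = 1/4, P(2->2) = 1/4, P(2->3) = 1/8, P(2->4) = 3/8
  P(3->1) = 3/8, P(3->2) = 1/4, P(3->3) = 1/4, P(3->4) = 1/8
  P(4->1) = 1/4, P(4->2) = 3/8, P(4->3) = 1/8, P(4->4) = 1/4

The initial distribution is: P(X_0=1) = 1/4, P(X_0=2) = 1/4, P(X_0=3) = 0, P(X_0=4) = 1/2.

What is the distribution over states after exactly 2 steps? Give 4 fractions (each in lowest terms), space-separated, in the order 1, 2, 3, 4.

Answer: 61/256 93/256 9/64 33/128

Derivation:
Propagating the distribution step by step (d_{t+1} = d_t * P):
d_0 = (1=1/4, 2=1/4, 3=0, 4=1/2)
  d_1[1] = 1/4*1/8 + 1/4*1/4 + 0*3/8 + 1/2*1/4 = 7/32
  d_1[2] = 1/4*5/8 + 1/4*1/4 + 0*1/4 + 1/2*3/8 = 13/32
  d_1[3] = 1/4*1/8 + 1/4*1/8 + 0*1/4 + 1/2*1/8 = 1/8
  d_1[4] = 1/4*1/8 + 1/4*3/8 + 0*1/8 + 1/2*1/4 = 1/4
d_1 = (1=7/32, 2=13/32, 3=1/8, 4=1/4)
  d_2[1] = 7/32*1/8 + 13/32*1/4 + 1/8*3/8 + 1/4*1/4 = 61/256
  d_2[2] = 7/32*5/8 + 13/32*1/4 + 1/8*1/4 + 1/4*3/8 = 93/256
  d_2[3] = 7/32*1/8 + 13/32*1/8 + 1/8*1/4 + 1/4*1/8 = 9/64
  d_2[4] = 7/32*1/8 + 13/32*3/8 + 1/8*1/8 + 1/4*1/4 = 33/128
d_2 = (1=61/256, 2=93/256, 3=9/64, 4=33/128)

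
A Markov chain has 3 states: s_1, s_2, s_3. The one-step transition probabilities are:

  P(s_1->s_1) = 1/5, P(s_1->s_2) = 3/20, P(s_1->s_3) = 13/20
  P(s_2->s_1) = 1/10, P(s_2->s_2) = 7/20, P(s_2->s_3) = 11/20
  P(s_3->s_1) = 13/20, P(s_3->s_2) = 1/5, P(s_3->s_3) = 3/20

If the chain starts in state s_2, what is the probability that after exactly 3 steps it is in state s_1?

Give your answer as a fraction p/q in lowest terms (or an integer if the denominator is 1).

Answer: 1313/4000

Derivation:
Computing P^3 by repeated multiplication:
P^1 =
  s_1: [1/5, 3/20, 13/20]
  s_2: [1/10, 7/20, 11/20]
  s_3: [13/20, 1/5, 3/20]
P^2 =
  s_1: [191/400, 17/80, 31/100]
  s_2: [33/80, 99/400, 17/50]
  s_3: [99/400, 79/400, 111/200]
P^3 =
  s_1: [1273/4000, 26/125, 379/800]
  s_2: [1313/4000, 433/2000, 1821/4000]
  s_3: [43/100, 869/4000, 1411/4000]

(P^3)[s_2 -> s_1] = 1313/4000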